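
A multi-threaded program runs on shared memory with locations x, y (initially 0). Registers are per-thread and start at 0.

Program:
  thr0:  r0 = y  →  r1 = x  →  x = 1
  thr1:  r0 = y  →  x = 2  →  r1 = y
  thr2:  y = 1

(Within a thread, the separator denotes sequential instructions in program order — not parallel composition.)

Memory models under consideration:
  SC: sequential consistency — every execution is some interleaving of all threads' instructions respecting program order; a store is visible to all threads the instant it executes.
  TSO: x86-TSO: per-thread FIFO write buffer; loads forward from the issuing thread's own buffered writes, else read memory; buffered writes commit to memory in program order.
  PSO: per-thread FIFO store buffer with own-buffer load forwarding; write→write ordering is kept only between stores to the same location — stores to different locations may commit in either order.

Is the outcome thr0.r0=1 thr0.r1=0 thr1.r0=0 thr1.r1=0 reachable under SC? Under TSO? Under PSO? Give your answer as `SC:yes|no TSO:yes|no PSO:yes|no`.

outcome vector order: (thr0.r0,thr0.r1,thr1.r0,thr1.r1)
under SC → (0,0,0,0) (0,0,0,1) (0,0,1,1) (0,2,0,0) (0,2,0,1) (0,2,1,1) (1,0,0,1) (1,0,1,1) (1,2,0,0) (1,2,0,1) (1,2,1,1)
under TSO → (0,0,0,0) (0,0,0,1) (0,0,1,1) (0,2,0,0) (0,2,0,1) (0,2,1,1) (1,0,0,0) (1,0,0,1) (1,0,1,1) (1,2,0,0) (1,2,0,1) (1,2,1,1)
under PSO → (0,0,0,0) (0,0,0,1) (0,0,1,1) (0,2,0,0) (0,2,0,1) (0,2,1,1) (1,0,0,0) (1,0,0,1) (1,0,1,1) (1,2,0,0) (1,2,0,1) (1,2,1,1)
target (1,0,0,0) ∈ {TSO,PSO}

SC:no TSO:yes PSO:yes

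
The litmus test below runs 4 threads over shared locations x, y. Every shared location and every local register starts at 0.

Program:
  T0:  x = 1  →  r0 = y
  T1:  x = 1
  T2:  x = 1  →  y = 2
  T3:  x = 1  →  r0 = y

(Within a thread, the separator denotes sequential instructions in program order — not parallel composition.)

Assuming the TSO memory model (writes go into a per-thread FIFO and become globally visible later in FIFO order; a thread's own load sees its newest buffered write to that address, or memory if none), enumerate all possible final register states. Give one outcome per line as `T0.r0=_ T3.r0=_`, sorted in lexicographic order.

T0.r0=0 T3.r0=0
T0.r0=0 T3.r0=2
T0.r0=2 T3.r0=0
T0.r0=2 T3.r0=2

outcome vector order: (T0.r0,T3.r0)
|TSO outcomes| = 4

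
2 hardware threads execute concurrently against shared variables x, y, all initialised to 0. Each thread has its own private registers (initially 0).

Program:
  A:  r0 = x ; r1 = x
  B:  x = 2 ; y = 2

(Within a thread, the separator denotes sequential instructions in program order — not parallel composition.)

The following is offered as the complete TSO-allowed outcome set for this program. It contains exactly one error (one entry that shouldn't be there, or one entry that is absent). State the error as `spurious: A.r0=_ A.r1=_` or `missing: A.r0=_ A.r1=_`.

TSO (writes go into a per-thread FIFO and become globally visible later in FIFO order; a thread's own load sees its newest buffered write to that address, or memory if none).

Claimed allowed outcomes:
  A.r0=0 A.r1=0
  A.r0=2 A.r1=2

missing: A.r0=0 A.r1=2

outcome vector order: (A.r0,A.r1)
[TSO] allowed = {(0,0) (0,2) (2,2)}
TSO∖claimed = {(0,2)}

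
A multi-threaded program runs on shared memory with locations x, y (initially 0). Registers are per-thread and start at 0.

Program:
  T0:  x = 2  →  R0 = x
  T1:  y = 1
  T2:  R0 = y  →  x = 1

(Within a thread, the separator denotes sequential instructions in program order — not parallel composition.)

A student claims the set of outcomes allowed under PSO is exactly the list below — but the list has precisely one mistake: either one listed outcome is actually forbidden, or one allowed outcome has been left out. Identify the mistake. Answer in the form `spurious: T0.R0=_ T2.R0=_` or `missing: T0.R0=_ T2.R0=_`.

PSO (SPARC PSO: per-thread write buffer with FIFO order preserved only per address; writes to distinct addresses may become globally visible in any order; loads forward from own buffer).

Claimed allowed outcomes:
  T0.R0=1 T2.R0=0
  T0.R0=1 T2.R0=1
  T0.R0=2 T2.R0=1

missing: T0.R0=2 T2.R0=0

outcome vector order: (T0.R0,T2.R0)
under PSO → 10 11 20 21
PSO∖claimed = {20}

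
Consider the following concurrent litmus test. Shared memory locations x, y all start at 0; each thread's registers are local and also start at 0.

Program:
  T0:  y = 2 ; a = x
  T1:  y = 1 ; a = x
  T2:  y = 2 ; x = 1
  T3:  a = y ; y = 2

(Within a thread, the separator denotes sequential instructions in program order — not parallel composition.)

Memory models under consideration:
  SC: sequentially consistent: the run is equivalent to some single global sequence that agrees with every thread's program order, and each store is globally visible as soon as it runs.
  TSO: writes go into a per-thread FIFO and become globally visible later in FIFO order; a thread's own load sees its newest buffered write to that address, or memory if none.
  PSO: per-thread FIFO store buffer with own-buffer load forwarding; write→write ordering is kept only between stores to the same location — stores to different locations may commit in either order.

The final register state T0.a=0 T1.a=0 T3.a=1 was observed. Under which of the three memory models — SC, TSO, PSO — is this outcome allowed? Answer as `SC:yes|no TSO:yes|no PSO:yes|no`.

SC:yes TSO:yes PSO:yes

outcome vector order: (T0.a,T1.a,T3.a)
[SC] allowed = {000, 001, 002, 010, 011, 012, 100, 101, 102, 110, 111, 112}
[TSO] allowed = {000, 001, 002, 010, 011, 012, 100, 101, 102, 110, 111, 112}
[PSO] allowed = {000, 001, 002, 010, 011, 012, 100, 101, 102, 110, 111, 112}
target 001 ∈ {SC,TSO,PSO}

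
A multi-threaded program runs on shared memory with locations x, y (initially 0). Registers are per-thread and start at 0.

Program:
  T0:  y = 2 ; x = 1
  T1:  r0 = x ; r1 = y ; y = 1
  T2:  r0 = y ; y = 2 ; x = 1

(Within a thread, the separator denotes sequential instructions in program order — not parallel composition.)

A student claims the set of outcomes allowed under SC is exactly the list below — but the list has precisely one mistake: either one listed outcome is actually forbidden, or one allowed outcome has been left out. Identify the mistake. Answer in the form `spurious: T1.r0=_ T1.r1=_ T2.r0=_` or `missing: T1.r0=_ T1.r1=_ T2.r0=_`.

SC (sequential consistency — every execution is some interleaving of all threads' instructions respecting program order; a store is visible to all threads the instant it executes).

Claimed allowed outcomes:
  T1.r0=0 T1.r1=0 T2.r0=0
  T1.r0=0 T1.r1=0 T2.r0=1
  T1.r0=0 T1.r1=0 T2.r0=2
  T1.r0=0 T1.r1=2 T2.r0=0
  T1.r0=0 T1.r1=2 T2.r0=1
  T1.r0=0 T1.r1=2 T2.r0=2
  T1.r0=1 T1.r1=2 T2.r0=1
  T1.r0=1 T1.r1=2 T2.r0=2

missing: T1.r0=1 T1.r1=2 T2.r0=0

outcome vector order: (T1.r0,T1.r1,T2.r0)
SC: 9 outcomes — {(0,0,0), (0,0,1), (0,0,2), (0,2,0), (0,2,1), (0,2,2), (1,2,0), (1,2,1), (1,2,2)}
SC∖claimed = {(1,2,0)}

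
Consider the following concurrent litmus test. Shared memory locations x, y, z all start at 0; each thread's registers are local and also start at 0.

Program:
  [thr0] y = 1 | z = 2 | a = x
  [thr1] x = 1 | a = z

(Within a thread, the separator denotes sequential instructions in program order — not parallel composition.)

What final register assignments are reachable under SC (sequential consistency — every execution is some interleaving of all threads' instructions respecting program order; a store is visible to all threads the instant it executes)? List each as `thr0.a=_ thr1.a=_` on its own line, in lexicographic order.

thr0.a=0 thr1.a=2
thr0.a=1 thr1.a=0
thr0.a=1 thr1.a=2

outcome vector order: (thr0.a,thr1.a)
|SC outcomes| = 3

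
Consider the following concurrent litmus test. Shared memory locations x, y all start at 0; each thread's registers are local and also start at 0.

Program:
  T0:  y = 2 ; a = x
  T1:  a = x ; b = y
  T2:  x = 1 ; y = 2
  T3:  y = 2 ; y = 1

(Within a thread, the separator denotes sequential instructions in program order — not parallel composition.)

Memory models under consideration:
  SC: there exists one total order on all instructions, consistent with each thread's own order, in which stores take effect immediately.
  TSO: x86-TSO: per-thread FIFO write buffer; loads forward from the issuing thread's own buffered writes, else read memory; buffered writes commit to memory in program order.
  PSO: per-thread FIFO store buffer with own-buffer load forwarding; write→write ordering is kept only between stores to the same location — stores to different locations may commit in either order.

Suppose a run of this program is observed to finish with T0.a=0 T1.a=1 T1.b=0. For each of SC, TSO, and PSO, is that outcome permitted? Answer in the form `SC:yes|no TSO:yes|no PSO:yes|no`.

SC:no TSO:yes PSO:yes

outcome vector order: (T0.a,T1.a,T1.b)
SC: 11 outcomes — {(0,0,0); (0,0,1); (0,0,2); (0,1,1); (0,1,2); (1,0,0); (1,0,1); (1,0,2); (1,1,0); (1,1,1); (1,1,2)}
TSO: 12 outcomes — {(0,0,0); (0,0,1); (0,0,2); (0,1,0); (0,1,1); (0,1,2); (1,0,0); (1,0,1); (1,0,2); (1,1,0); (1,1,1); (1,1,2)}
PSO: 12 outcomes — {(0,0,0); (0,0,1); (0,0,2); (0,1,0); (0,1,1); (0,1,2); (1,0,0); (1,0,1); (1,0,2); (1,1,0); (1,1,1); (1,1,2)}
target (0,1,0) ∈ {TSO,PSO}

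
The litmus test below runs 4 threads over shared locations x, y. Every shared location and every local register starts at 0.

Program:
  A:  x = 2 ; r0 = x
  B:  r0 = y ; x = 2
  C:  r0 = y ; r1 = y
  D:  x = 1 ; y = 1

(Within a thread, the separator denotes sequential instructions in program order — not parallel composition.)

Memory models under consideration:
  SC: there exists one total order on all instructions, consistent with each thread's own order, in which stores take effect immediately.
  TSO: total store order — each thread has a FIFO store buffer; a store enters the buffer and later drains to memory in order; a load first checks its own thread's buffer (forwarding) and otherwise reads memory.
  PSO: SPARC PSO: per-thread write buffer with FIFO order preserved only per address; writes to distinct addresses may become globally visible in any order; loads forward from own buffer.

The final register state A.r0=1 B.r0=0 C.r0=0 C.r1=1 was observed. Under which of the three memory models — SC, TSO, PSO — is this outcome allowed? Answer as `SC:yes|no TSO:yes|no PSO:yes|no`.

outcome vector order: (A.r0,B.r0,C.r0,C.r1)
SC: 12 outcomes — {1000, 1001, 1011, 1100, 1101, 1111, 2000, 2001, 2011, 2100, 2101, 2111}
TSO: 12 outcomes — {1000, 1001, 1011, 1100, 1101, 1111, 2000, 2001, 2011, 2100, 2101, 2111}
PSO: 12 outcomes — {1000, 1001, 1011, 1100, 1101, 1111, 2000, 2001, 2011, 2100, 2101, 2111}
target 1001 ∈ {SC,TSO,PSO}

SC:yes TSO:yes PSO:yes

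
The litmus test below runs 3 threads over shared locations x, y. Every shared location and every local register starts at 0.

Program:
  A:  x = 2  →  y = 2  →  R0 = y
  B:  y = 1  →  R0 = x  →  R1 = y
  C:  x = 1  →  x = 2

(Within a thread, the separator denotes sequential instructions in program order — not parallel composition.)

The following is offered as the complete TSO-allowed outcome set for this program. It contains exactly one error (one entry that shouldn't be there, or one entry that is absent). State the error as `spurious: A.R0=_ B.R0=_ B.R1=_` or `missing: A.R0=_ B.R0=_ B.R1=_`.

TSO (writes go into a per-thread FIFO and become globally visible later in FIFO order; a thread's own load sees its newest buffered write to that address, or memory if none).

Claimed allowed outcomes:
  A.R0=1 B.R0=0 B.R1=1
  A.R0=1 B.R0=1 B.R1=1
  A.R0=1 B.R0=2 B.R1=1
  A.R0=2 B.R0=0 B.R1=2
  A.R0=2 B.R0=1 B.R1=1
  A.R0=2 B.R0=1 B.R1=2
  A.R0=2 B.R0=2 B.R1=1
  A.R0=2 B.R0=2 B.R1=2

missing: A.R0=2 B.R0=0 B.R1=1

outcome vector order: (A.R0,B.R0,B.R1)
TSO (9): 101 111 121 201 202 211 212 221 222
TSO∖claimed = {201}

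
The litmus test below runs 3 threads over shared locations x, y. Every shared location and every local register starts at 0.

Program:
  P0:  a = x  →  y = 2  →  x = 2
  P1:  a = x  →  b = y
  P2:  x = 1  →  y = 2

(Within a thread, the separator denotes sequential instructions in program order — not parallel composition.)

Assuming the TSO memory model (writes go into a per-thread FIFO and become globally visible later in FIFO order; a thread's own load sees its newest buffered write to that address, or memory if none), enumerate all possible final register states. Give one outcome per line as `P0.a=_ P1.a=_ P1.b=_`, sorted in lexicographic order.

P0.a=0 P1.a=0 P1.b=0
P0.a=0 P1.a=0 P1.b=2
P0.a=0 P1.a=1 P1.b=0
P0.a=0 P1.a=1 P1.b=2
P0.a=0 P1.a=2 P1.b=2
P0.a=1 P1.a=0 P1.b=0
P0.a=1 P1.a=0 P1.b=2
P0.a=1 P1.a=1 P1.b=0
P0.a=1 P1.a=1 P1.b=2
P0.a=1 P1.a=2 P1.b=2

outcome vector order: (P0.a,P1.a,P1.b)
|TSO outcomes| = 10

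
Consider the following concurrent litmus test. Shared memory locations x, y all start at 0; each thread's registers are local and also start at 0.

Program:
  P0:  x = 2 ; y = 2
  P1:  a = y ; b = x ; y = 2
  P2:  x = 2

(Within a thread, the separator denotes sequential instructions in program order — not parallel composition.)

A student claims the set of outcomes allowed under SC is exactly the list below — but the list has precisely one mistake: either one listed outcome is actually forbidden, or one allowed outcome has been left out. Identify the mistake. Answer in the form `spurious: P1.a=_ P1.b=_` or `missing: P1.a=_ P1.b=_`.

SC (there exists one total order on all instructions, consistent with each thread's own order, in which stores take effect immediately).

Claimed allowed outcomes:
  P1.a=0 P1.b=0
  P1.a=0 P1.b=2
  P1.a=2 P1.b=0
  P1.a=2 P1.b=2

spurious: P1.a=2 P1.b=0

outcome vector order: (P1.a,P1.b)
[SC] allowed = {0/0 0/2 2/2}
claimed∖SC = {2/0}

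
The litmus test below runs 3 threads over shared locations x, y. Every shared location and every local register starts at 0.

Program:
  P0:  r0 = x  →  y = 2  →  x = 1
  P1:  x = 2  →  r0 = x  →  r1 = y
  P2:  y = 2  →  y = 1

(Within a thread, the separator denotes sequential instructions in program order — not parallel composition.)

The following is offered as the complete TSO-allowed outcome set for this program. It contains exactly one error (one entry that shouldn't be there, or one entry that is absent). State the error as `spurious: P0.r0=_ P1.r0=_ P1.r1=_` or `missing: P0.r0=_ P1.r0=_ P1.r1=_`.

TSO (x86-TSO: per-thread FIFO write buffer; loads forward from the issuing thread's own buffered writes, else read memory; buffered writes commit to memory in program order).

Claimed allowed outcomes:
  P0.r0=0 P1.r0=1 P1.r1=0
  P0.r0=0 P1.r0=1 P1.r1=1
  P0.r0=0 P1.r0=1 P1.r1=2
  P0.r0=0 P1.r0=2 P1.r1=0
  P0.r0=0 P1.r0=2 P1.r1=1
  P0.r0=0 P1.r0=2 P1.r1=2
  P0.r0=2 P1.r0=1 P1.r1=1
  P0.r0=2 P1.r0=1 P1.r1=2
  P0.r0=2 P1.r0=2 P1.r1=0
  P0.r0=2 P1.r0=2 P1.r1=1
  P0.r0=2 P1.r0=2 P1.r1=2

spurious: P0.r0=0 P1.r0=1 P1.r1=0

outcome vector order: (P0.r0,P1.r0,P1.r1)
under TSO → 011 012 020 021 022 211 212 220 221 222
claimed∖TSO = {010}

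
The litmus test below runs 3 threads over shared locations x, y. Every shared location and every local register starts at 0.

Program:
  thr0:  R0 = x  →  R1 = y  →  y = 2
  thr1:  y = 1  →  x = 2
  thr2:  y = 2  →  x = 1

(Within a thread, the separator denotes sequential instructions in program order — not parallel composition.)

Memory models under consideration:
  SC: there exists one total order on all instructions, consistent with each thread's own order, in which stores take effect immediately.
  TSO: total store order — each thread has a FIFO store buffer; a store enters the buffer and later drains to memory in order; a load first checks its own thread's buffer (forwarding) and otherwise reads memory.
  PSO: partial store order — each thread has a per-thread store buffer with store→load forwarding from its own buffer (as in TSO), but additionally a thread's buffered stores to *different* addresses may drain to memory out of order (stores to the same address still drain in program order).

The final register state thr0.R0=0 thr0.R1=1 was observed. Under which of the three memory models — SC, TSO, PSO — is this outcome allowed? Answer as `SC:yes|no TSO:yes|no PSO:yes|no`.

outcome vector order: (thr0.R0,thr0.R1)
[SC] allowed = {(0,0); (0,1); (0,2); (1,1); (1,2); (2,1); (2,2)}
[TSO] allowed = {(0,0); (0,1); (0,2); (1,1); (1,2); (2,1); (2,2)}
[PSO] allowed = {(0,0); (0,1); (0,2); (1,0); (1,1); (1,2); (2,0); (2,1); (2,2)}
target (0,1) ∈ {SC,TSO,PSO}

SC:yes TSO:yes PSO:yes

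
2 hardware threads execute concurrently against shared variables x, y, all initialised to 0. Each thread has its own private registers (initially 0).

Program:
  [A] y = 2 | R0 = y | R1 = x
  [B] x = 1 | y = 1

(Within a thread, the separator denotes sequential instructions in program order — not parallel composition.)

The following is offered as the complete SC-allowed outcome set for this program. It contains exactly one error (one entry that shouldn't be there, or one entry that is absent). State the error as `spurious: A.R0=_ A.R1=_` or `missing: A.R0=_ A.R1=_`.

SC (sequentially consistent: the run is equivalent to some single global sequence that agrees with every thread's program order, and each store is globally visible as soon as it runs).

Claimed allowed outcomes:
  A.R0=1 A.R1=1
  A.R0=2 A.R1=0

outcome vector order: (A.R0,A.R1)
under SC → <1 1>; <2 0>; <2 1>
SC∖claimed = {<2 1>}

missing: A.R0=2 A.R1=1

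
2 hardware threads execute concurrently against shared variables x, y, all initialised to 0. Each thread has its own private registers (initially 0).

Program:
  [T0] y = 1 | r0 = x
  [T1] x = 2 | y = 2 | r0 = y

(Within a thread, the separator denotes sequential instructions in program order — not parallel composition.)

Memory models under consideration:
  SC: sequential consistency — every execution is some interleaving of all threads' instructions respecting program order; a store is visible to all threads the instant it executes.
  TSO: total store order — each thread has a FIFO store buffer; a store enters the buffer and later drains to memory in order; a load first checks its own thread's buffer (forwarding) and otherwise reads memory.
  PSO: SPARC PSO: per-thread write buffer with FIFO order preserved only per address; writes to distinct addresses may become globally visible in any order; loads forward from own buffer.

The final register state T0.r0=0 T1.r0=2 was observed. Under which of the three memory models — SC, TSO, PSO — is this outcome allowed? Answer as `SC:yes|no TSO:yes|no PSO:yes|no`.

SC:yes TSO:yes PSO:yes

outcome vector order: (T0.r0,T1.r0)
under SC → 0/2; 2/1; 2/2
under TSO → 0/1; 0/2; 2/1; 2/2
under PSO → 0/1; 0/2; 2/1; 2/2
target 0/2 ∈ {SC,TSO,PSO}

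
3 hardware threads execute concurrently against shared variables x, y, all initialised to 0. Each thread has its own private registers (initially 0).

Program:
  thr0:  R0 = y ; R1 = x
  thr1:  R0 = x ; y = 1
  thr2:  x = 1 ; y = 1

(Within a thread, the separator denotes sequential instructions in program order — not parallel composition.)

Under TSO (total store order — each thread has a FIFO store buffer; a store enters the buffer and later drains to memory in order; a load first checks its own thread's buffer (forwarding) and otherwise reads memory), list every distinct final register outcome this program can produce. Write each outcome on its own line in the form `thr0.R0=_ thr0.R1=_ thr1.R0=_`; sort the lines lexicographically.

outcome vector order: (thr0.R0,thr0.R1,thr1.R0)
|TSO outcomes| = 7

thr0.R0=0 thr0.R1=0 thr1.R0=0
thr0.R0=0 thr0.R1=0 thr1.R0=1
thr0.R0=0 thr0.R1=1 thr1.R0=0
thr0.R0=0 thr0.R1=1 thr1.R0=1
thr0.R0=1 thr0.R1=0 thr1.R0=0
thr0.R0=1 thr0.R1=1 thr1.R0=0
thr0.R0=1 thr0.R1=1 thr1.R0=1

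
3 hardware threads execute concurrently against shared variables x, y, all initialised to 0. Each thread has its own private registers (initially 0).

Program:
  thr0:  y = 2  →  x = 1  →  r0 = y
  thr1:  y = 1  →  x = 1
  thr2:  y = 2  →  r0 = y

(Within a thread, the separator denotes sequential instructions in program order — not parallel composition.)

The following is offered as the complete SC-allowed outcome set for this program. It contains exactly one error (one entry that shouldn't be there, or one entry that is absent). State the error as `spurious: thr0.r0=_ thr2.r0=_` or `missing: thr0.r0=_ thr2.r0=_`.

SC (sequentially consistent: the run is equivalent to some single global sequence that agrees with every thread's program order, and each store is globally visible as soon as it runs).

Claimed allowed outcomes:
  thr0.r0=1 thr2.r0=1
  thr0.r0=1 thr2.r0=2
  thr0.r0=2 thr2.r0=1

outcome vector order: (thr0.r0,thr2.r0)
SC (4): <1 1> <1 2> <2 1> <2 2>
SC∖claimed = {<2 2>}

missing: thr0.r0=2 thr2.r0=2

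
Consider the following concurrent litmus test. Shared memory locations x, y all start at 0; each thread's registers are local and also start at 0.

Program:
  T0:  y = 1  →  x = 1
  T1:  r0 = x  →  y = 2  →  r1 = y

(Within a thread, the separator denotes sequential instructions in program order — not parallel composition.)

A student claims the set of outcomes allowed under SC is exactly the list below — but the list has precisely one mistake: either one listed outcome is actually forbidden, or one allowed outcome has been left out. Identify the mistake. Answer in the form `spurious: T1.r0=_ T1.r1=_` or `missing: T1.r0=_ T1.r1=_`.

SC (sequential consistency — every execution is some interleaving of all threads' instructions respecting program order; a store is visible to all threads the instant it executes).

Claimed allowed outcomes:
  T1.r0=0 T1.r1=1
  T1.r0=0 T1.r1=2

missing: T1.r0=1 T1.r1=2

outcome vector order: (T1.r0,T1.r1)
[SC] allowed = {<0 1>; <0 2>; <1 2>}
SC∖claimed = {<1 2>}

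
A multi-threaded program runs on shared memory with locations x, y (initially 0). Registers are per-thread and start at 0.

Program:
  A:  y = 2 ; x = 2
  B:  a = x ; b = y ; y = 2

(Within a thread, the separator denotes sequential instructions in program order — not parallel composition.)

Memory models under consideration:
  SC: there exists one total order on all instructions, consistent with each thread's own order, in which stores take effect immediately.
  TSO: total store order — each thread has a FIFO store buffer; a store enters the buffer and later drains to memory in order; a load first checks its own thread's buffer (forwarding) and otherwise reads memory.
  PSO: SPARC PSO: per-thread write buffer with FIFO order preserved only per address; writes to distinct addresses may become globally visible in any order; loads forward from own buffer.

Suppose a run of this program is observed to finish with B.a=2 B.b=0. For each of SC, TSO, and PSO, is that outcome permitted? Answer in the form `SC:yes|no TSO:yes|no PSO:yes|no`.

SC:no TSO:no PSO:yes

outcome vector order: (B.a,B.b)
SC (3): <0 0>; <0 2>; <2 2>
TSO (3): <0 0>; <0 2>; <2 2>
PSO (4): <0 0>; <0 2>; <2 0>; <2 2>
target <2 0> ∈ {PSO}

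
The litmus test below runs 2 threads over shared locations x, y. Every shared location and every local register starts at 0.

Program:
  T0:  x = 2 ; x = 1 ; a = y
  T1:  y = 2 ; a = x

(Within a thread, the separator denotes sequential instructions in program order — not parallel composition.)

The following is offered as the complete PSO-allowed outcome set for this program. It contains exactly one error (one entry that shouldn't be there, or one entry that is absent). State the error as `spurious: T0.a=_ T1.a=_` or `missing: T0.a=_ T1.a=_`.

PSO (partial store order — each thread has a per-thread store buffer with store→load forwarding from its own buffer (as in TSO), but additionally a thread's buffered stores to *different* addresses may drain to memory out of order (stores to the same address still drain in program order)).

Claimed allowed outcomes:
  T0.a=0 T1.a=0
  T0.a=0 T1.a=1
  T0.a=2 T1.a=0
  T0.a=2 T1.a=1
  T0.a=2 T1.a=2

missing: T0.a=0 T1.a=2

outcome vector order: (T0.a,T1.a)
under PSO → (0,0); (0,1); (0,2); (2,0); (2,1); (2,2)
PSO∖claimed = {(0,2)}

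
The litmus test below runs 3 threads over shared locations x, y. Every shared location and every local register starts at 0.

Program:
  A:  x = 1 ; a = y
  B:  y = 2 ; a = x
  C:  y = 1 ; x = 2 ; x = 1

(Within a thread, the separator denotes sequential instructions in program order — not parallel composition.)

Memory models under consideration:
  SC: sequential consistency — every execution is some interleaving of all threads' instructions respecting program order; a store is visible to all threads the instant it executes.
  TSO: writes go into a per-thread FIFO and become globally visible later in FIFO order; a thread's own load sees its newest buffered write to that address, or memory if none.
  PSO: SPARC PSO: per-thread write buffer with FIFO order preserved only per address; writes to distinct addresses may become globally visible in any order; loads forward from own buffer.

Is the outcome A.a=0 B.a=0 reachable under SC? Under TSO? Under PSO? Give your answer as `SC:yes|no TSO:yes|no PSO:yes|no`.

outcome vector order: (A.a,B.a)
SC: 8 outcomes — {(0,1); (0,2); (1,0); (1,1); (1,2); (2,0); (2,1); (2,2)}
TSO: 9 outcomes — {(0,0); (0,1); (0,2); (1,0); (1,1); (1,2); (2,0); (2,1); (2,2)}
PSO: 9 outcomes — {(0,0); (0,1); (0,2); (1,0); (1,1); (1,2); (2,0); (2,1); (2,2)}
target (0,0) ∈ {TSO,PSO}

SC:no TSO:yes PSO:yes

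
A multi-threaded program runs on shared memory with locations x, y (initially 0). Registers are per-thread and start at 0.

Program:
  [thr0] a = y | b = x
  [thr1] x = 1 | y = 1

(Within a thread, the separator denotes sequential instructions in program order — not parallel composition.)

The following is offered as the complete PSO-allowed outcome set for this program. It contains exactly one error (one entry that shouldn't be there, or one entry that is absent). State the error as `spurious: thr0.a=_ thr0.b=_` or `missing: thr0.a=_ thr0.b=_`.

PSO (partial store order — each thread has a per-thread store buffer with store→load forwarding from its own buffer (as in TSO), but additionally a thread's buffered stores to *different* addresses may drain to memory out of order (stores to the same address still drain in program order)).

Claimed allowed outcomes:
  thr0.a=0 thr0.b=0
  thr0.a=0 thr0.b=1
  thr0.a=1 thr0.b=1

missing: thr0.a=1 thr0.b=0

outcome vector order: (thr0.a,thr0.b)
under PSO → <0 0> <0 1> <1 0> <1 1>
PSO∖claimed = {<1 0>}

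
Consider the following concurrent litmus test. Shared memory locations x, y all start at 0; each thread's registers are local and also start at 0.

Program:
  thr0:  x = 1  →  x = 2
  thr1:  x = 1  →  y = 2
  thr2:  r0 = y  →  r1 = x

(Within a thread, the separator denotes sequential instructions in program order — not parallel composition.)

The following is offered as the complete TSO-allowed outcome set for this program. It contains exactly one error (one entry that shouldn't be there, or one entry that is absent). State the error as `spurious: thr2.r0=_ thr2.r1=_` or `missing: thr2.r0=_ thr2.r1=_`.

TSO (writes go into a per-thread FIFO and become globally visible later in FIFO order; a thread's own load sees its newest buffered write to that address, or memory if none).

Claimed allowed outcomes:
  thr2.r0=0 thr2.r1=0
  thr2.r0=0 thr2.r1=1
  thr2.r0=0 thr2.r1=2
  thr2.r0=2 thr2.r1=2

missing: thr2.r0=2 thr2.r1=1

outcome vector order: (thr2.r0,thr2.r1)
under TSO → 0/0, 0/1, 0/2, 2/1, 2/2
TSO∖claimed = {2/1}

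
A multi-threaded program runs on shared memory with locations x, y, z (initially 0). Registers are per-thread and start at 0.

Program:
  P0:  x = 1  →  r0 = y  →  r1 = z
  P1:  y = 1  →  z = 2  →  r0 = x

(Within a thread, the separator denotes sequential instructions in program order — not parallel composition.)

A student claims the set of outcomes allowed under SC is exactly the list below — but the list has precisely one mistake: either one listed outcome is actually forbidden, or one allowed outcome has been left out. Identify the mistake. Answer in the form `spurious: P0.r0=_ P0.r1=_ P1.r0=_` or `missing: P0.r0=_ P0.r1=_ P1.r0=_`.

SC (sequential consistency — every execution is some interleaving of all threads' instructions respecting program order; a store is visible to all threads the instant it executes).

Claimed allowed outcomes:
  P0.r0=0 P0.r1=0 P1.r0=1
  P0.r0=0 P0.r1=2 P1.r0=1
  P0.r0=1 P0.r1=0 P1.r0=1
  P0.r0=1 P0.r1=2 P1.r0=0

outcome vector order: (P0.r0,P0.r1,P1.r0)
[SC] allowed = {001; 021; 101; 120; 121}
SC∖claimed = {121}

missing: P0.r0=1 P0.r1=2 P1.r0=1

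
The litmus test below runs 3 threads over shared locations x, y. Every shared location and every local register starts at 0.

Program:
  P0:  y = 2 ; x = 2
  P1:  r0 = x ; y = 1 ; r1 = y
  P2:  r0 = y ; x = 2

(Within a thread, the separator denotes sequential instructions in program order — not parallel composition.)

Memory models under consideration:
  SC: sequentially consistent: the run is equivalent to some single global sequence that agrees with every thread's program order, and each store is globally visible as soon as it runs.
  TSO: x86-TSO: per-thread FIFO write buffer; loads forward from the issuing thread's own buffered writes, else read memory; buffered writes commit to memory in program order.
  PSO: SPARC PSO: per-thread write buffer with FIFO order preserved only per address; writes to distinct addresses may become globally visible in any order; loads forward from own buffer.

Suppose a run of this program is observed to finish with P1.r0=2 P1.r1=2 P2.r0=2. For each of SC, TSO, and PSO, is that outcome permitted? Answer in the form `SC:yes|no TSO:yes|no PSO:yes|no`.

outcome vector order: (P1.r0,P1.r1,P2.r0)
SC: 10 outcomes — {0/1/0; 0/1/1; 0/1/2; 0/2/0; 0/2/1; 0/2/2; 2/1/0; 2/1/1; 2/1/2; 2/2/0}
TSO: 10 outcomes — {0/1/0; 0/1/1; 0/1/2; 0/2/0; 0/2/1; 0/2/2; 2/1/0; 2/1/1; 2/1/2; 2/2/0}
PSO: 12 outcomes — {0/1/0; 0/1/1; 0/1/2; 0/2/0; 0/2/1; 0/2/2; 2/1/0; 2/1/1; 2/1/2; 2/2/0; 2/2/1; 2/2/2}
target 2/2/2 ∈ {PSO}

SC:no TSO:no PSO:yes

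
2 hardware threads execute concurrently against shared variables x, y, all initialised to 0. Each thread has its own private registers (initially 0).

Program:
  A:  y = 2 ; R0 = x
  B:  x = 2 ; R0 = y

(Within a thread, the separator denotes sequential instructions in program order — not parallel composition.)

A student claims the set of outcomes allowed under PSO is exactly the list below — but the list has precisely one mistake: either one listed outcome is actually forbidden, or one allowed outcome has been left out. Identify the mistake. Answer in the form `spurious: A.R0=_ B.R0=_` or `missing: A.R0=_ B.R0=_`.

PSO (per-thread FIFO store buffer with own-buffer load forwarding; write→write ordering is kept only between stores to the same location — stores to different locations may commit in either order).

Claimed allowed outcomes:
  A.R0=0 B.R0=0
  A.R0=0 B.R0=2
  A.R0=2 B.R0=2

missing: A.R0=2 B.R0=0

outcome vector order: (A.R0,B.R0)
PSO: 4 outcomes — {(0,0), (0,2), (2,0), (2,2)}
PSO∖claimed = {(2,0)}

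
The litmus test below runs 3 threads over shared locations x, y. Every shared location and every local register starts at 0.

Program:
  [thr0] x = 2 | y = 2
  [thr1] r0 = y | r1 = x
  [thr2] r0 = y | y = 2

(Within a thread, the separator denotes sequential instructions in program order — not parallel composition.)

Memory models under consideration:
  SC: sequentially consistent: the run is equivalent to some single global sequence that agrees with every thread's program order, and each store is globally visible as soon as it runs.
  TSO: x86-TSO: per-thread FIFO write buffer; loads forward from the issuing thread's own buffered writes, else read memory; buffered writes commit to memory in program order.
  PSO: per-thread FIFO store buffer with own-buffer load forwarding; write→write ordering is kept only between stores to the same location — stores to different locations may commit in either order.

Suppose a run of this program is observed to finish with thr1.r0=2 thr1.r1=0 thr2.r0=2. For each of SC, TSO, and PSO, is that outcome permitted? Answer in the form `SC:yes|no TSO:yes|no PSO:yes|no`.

SC:no TSO:no PSO:yes

outcome vector order: (thr1.r0,thr1.r1,thr2.r0)
under SC → 000; 002; 020; 022; 200; 220; 222
under TSO → 000; 002; 020; 022; 200; 220; 222
under PSO → 000; 002; 020; 022; 200; 202; 220; 222
target 202 ∈ {PSO}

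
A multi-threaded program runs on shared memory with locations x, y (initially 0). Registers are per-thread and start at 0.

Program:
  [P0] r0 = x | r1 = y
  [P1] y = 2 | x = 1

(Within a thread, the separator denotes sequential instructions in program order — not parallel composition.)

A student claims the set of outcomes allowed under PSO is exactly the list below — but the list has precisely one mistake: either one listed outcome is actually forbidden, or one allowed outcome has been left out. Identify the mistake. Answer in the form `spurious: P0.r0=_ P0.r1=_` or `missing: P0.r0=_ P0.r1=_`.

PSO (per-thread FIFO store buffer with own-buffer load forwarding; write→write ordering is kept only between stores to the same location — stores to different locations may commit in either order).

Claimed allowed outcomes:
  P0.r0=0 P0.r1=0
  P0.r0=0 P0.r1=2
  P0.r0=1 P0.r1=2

outcome vector order: (P0.r0,P0.r1)
[PSO] allowed = {(0,0), (0,2), (1,0), (1,2)}
PSO∖claimed = {(1,0)}

missing: P0.r0=1 P0.r1=0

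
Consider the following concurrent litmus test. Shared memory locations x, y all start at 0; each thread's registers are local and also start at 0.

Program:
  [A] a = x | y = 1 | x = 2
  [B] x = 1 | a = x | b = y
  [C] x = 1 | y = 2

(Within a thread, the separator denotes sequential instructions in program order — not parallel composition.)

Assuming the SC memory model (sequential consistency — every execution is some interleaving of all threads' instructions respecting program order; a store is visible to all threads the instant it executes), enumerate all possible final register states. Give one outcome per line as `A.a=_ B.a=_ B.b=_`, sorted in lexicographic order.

A.a=0 B.a=1 B.b=0
A.a=0 B.a=1 B.b=1
A.a=0 B.a=1 B.b=2
A.a=0 B.a=2 B.b=1
A.a=0 B.a=2 B.b=2
A.a=1 B.a=1 B.b=0
A.a=1 B.a=1 B.b=1
A.a=1 B.a=1 B.b=2
A.a=1 B.a=2 B.b=1
A.a=1 B.a=2 B.b=2

outcome vector order: (A.a,B.a,B.b)
|SC outcomes| = 10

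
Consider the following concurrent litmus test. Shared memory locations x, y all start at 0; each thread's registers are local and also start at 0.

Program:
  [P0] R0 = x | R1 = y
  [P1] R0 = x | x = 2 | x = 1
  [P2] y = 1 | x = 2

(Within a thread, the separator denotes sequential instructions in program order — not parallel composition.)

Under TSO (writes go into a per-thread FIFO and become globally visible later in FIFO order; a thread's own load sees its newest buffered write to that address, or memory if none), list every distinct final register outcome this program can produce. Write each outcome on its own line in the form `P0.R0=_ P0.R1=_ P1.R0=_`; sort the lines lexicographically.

outcome vector order: (P0.R0,P0.R1,P1.R0)
|TSO outcomes| = 10

P0.R0=0 P0.R1=0 P1.R0=0
P0.R0=0 P0.R1=0 P1.R0=2
P0.R0=0 P0.R1=1 P1.R0=0
P0.R0=0 P0.R1=1 P1.R0=2
P0.R0=1 P0.R1=0 P1.R0=0
P0.R0=1 P0.R1=1 P1.R0=0
P0.R0=1 P0.R1=1 P1.R0=2
P0.R0=2 P0.R1=0 P1.R0=0
P0.R0=2 P0.R1=1 P1.R0=0
P0.R0=2 P0.R1=1 P1.R0=2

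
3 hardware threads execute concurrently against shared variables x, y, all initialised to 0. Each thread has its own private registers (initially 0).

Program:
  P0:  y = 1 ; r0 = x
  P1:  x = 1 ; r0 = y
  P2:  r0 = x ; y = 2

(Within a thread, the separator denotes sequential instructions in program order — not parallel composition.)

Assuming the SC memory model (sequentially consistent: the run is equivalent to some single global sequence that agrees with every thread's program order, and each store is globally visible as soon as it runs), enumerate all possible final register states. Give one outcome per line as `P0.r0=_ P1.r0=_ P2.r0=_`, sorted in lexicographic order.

outcome vector order: (P0.r0,P1.r0,P2.r0)
|SC outcomes| = 10

P0.r0=0 P1.r0=1 P2.r0=0
P0.r0=0 P1.r0=1 P2.r0=1
P0.r0=0 P1.r0=2 P2.r0=0
P0.r0=0 P1.r0=2 P2.r0=1
P0.r0=1 P1.r0=0 P2.r0=0
P0.r0=1 P1.r0=0 P2.r0=1
P0.r0=1 P1.r0=1 P2.r0=0
P0.r0=1 P1.r0=1 P2.r0=1
P0.r0=1 P1.r0=2 P2.r0=0
P0.r0=1 P1.r0=2 P2.r0=1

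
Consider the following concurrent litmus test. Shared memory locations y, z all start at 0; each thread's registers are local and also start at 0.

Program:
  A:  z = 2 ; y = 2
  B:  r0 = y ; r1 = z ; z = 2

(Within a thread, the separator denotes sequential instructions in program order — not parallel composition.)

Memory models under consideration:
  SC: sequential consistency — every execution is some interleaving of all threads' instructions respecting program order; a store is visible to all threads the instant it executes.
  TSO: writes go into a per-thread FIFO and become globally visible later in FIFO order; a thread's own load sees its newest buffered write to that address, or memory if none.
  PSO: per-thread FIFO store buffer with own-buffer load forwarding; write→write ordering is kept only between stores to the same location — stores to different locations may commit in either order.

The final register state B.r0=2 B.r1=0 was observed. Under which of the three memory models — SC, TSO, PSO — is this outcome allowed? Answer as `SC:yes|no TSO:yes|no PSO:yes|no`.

outcome vector order: (B.r0,B.r1)
SC: 3 outcomes — {<0 0> <0 2> <2 2>}
TSO: 3 outcomes — {<0 0> <0 2> <2 2>}
PSO: 4 outcomes — {<0 0> <0 2> <2 0> <2 2>}
target <2 0> ∈ {PSO}

SC:no TSO:no PSO:yes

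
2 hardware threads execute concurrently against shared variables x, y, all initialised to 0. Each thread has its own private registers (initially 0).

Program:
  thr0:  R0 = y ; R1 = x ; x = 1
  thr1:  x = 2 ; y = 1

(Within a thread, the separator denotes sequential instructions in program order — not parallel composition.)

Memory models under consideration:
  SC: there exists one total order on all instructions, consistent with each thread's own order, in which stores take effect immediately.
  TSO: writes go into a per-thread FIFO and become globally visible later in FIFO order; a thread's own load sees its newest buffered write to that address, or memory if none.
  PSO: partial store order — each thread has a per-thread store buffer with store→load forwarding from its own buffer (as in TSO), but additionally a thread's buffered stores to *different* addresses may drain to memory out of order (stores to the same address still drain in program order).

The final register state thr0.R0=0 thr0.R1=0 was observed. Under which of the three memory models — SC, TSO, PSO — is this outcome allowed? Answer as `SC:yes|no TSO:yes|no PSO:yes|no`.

SC:yes TSO:yes PSO:yes

outcome vector order: (thr0.R0,thr0.R1)
SC: 3 outcomes — {0/0; 0/2; 1/2}
TSO: 3 outcomes — {0/0; 0/2; 1/2}
PSO: 4 outcomes — {0/0; 0/2; 1/0; 1/2}
target 0/0 ∈ {SC,TSO,PSO}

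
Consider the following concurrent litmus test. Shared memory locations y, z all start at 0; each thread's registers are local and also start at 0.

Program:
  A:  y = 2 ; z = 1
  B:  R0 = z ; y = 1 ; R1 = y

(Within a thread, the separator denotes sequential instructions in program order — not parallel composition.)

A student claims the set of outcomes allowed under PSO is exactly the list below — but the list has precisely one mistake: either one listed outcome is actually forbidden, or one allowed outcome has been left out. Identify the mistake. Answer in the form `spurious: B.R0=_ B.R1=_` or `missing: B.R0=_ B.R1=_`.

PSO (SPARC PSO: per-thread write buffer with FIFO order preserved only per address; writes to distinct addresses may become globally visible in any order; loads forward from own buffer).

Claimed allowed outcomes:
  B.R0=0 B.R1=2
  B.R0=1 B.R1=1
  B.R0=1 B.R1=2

outcome vector order: (B.R0,B.R1)
under PSO → (0,1); (0,2); (1,1); (1,2)
PSO∖claimed = {(0,1)}

missing: B.R0=0 B.R1=1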